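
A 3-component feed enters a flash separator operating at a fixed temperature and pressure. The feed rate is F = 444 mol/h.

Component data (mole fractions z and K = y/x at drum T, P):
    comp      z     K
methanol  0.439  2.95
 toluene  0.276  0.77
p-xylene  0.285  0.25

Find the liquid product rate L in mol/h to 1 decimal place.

L = 211.8 mol/h

Material balance + equilibrium reduce to Σ zᵢ(Kᵢ−1)/(1+ψ(Kᵢ−1)) = 0.
Feasibility: ΣzᵢKᵢ = 1.579, Σzᵢ/Kᵢ = 1.647 — both > 1, two phases present.
Newton iteration, ψ⁰ = 0.69:
  ψ = 0.690: g = -0.1535, g' = -1.013 → ψ = 0.538
  ψ = 0.538: g = -0.0134, g' = -0.867 → ψ = 0.523
Converged at ψ = 0.523.
Then V = ψ·F = 0.5229·444 = 232.2 mol/h and L = F − V = 211.8 mol/h.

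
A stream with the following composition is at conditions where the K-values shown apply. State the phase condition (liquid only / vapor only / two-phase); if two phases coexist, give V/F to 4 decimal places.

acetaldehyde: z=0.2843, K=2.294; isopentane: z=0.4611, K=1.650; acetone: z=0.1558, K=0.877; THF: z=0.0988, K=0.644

ΣzᵢKᵢ = 1.6133; Σzᵢ/Kᵢ = 0.7345.
Since Σzᵢ/Kᵢ < 1 the mixture is above its dew point — single vapor phase.

vapor only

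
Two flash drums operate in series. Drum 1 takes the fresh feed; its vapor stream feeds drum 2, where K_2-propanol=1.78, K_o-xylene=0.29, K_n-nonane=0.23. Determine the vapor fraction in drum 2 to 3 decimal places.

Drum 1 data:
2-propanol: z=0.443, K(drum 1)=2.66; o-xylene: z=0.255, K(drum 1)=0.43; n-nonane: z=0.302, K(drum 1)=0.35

Drum 1:
Iterate (Newton) starting at ψ₁ = 0.5:
  ψ₁ = 0.500: g = -0.0923, g' = -0.807 → ψ₁ = 0.386
Converged at ψ₁ = 0.386.
Drum-1 compositions:
  2-propanol: x = 0.270, y = 0.718
  o-xylene: x = 0.327, y = 0.141
  n-nonane: x = 0.403, y = 0.141
Drum-2 feed = drum-1 vapor: z₂ = (0.7184, 0.1406, 0.1411).
Drum 2:
Newton iteration, ψ₂⁰ = 0.5:
  ψ₂ = 0.500: g = 0.0718, g' = -0.618 → ψ₂ = 0.616
  ψ₂ = 0.616: g = -0.0057, g' = -0.726 → ψ₂ = 0.608
Converged at ψ₂ = 0.608.
  2-propanol: x = 0.487, y = 0.867
  o-xylene: x = 0.247, y = 0.072
  n-nonane: x = 0.265, y = 0.061

V/F (drum 2) = 0.608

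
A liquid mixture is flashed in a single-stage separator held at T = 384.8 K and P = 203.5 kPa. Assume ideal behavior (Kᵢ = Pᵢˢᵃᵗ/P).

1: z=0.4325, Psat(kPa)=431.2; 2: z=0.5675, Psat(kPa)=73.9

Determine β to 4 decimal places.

Raoult's law: Kᵢ = Pᵢˢᵃᵗ/P = Pᵢˢᵃᵗ/203.5.
  K_1 = 431.2/203.5 = 2.118919, K_2 = 73.9/203.5 = 0.363145
Newton iteration, β⁰ = 0.67:
  β = 0.6700: g = -0.35382, g' = -0.8772 → β = 0.2666
  β = 0.2666: g = -0.06260, g' = -0.6552 → β = 0.1711
  β = 0.1711: g = 0.00058, g' = -0.6714 → β = 0.1719
Converged at β = 0.1719.

β = 0.1719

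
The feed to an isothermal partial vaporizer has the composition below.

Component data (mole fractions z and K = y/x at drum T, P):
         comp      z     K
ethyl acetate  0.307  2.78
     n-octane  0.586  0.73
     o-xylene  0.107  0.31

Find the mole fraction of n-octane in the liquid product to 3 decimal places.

Let β = V/F and solve Σ zᵢ(Kᵢ−1)/(1+β(Kᵢ−1)) = 0.
Check two-phase: ΣzᵢKᵢ = 1.314 > 1 and Σzᵢ/Kᵢ = 1.258 > 1, so g(0) = 0.314 > 0 and g(1) = -0.258 < 0.
Newton iteration, β⁰ = 0.52:
  β = 0.520: g = -0.0154, g' = -0.444 → β = 0.485
  β = 0.485: g = 0.0001, g' = -0.452 → β = 0.486
Converged at β = 0.486.
Compositions from xᵢ = zᵢ/(1+β(Kᵢ−1)), yᵢ = Kᵢxᵢ:
  ethyl acetate: x = 0.165, y = 0.458
  n-octane: x = 0.674, y = 0.492
  o-xylene: x = 0.161, y = 0.050

x_n-octane = 0.674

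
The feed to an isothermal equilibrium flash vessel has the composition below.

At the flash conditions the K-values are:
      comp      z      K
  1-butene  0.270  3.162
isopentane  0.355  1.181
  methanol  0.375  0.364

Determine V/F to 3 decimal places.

Rachford–Rice: g(V/F) = Σ zᵢ(Kᵢ−1)/(1+V/F(Kᵢ−1)) = 0.
g(0) = ΣzᵢKᵢ − 1 = 0.409 and g(1) = 1 − Σzᵢ/Kᵢ = -0.416, so a root lies in (0, 1).
Newton–Raphson from V/F = 0.5:
  V/F = 0.500: g = -0.0103, g' = -0.627 → V/F = 0.484
Converged at V/F = 0.484.

V/F = 0.484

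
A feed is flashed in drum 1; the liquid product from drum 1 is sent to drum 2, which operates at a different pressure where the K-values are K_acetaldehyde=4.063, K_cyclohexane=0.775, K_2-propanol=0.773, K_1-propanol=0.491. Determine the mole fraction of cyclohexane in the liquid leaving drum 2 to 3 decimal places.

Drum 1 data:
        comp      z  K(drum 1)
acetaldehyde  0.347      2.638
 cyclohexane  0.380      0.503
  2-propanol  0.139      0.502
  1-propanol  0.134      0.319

x_cyclohexane (drum 2) = 0.499

Drum 1:
Material balance + equilibrium reduce to Σ zᵢ(Kᵢ−1)/(1+ψ₁(Kᵢ−1)) = 0.
Feasibility: ΣzᵢKᵢ = 1.219, Σzᵢ/Kᵢ = 1.584 — both > 1, two phases present.
Iterate (Newton) starting at ψ₁ = 0.68:
  ψ₁ = 0.680: g = -0.2910, g' = -0.717 → ψ₁ = 0.274
  ψ₁ = 0.274: g = -0.0187, g' = -0.709 → ψ₁ = 0.248
Converged at ψ₁ = 0.248.
Drum-1 compositions:
  acetaldehyde: x = 0.247, y = 0.651
  cyclohexane: x = 0.433, y = 0.218
  2-propanol: x = 0.159, y = 0.080
  1-propanol: x = 0.161, y = 0.051
Drum-2 feed = drum-1 liquid: z₂ = (0.2468, 0.4334, 0.1586, 0.1612).
Drum 2:
Let ψ₂ = V/F and solve Σ zᵢ(Kᵢ−1)/(1+ψ₂(Kᵢ−1)) = 0.
g(0) = ΣzᵢKᵢ − 1 = 0.540 and g(1) = 1 − Σzᵢ/Kᵢ = -0.154, so a root lies in (0, 1).
Iterate (Newton) starting at ψ₂ = 0.38:
  ψ₂ = 0.380: g = 0.1015, g' = -0.595 → ψ₂ = 0.551
  ψ₂ = 0.551: g = 0.0148, g' = -0.441 → ψ₂ = 0.584
  ψ₂ = 0.584: g = 0.0003, g' = -0.422 → ψ₂ = 0.585
Converged at ψ₂ = 0.585.
  acetaldehyde: x = 0.088, y = 0.359
  cyclohexane: x = 0.499, y = 0.387
  2-propanol: x = 0.183, y = 0.141
  1-propanol: x = 0.230, y = 0.113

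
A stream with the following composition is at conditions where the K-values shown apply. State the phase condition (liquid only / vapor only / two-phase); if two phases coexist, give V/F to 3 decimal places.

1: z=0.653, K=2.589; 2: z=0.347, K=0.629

ΣzᵢKᵢ = 1.909; Σzᵢ/Kᵢ = 0.804.
Since Σzᵢ/Kᵢ < 1 the mixture is above its dew point — single vapor phase.

vapor only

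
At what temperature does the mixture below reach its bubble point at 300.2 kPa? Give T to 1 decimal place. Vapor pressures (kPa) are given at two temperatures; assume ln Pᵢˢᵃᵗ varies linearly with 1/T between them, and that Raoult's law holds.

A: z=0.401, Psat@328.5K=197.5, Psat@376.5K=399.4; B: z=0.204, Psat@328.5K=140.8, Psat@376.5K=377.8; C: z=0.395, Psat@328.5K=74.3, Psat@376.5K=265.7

Bubble-point temperature: ΣzᵢPᵢˢᵃᵗ(T) = P. Interpolate ln Pᵢˢᵃᵗ = aᵢ + bᵢ/T.
  T = 328.5 K: ΣzᵢPᵢˢᵃᵗ = 137.27 kPa
  T = 376.5 K: ΣzᵢPᵢˢᵃᵗ = 342.18 kPa
  T = 352.5 K: ΣzᵢPᵢˢᵃᵗ = 221.97 kPa
  T = 364.5 K: ΣzᵢPᵢˢᵃᵗ = 277.12 kPa
  T = 370.5 K: ΣzᵢPᵢˢᵃᵗ = 308.35 kPa
  T = 367.5 K: ΣzᵢPᵢˢᵃᵗ = 292.42 kPa
  T = 369.0 K: ΣzᵢPᵢˢᵃᵗ = 300.30 kPa
Interpolating between 367.5 K and 369.0 K gives T ≈ 369.0 K.

T = 369.0 K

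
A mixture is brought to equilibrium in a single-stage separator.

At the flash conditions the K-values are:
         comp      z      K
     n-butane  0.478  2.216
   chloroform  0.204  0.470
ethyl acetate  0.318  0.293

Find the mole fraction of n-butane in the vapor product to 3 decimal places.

Let ψ = V/F and solve Σ zᵢ(Kᵢ−1)/(1+ψ(Kᵢ−1)) = 0.
Check two-phase: ΣzᵢKᵢ = 1.248 > 1 and Σzᵢ/Kᵢ = 1.735 > 1, so g(0) = 0.248 > 0 and g(1) = -0.735 < 0.
Newton–Raphson from ψ = 0.43:
  ψ = 0.430: g = -0.0814, g' = -0.729 → ψ = 0.318
  ψ = 0.318: g = -0.0012, g' = -0.715 → ψ = 0.317
Converged at ψ = 0.317.
Compositions from xᵢ = zᵢ/(1+ψ(Kᵢ−1)), yᵢ = Kᵢxᵢ:
  n-butane: x = 0.345, y = 0.765
  chloroform: x = 0.245, y = 0.115
  ethyl acetate: x = 0.410, y = 0.120

y_n-butane = 0.765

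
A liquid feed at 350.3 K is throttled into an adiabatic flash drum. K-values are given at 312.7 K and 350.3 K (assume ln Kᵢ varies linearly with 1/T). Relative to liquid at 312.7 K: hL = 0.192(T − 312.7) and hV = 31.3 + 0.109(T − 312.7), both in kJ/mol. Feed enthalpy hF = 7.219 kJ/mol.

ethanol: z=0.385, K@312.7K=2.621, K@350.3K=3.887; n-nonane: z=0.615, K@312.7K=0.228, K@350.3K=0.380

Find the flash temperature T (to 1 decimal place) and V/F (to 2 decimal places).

T = 320.4 K, V/F = 0.19

Adiabatic flash: solve Rachford–Rice at each trial T, then check hF = ψ·hV(T) + (1−ψ)·hL(T).
  T = 312.7 K: K = (2.621, 0.228), RR gives ψ = 0.119, H_out = 3.734 kJ/mol
  T = 350.3 K: K = (3.887, 0.380), RR gives ψ = 0.408, H_out = 18.715 kJ/mol
  T = 331.5 K: K = (3.228, 0.299), RR gives ψ = 0.273, H_out = 11.725 kJ/mol
  T = 322.1 K: K = (2.917, 0.262), RR gives ψ = 0.201, H_out = 7.937 kJ/mol
  T = 317.4 K: K = (2.767, 0.245), RR gives ψ = 0.162, H_out = 5.902 kJ/mol
  T = 319.8 K: K = (2.844, 0.253), RR gives ψ = 0.182, H_out = 6.955 kJ/mol
Linear interpolation between T = 319.8 (H_out = 6.955) and T = 322.1 (H_out = 7.937) on hF = 7.219 gives T ≈ 320.4 K, at which ψ = 0.19.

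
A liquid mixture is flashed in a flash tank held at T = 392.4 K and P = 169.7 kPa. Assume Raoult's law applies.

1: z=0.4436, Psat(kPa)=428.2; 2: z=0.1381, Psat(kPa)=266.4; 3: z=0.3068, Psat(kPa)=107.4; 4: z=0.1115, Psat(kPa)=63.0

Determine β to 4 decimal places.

β = 0.9137

Raoult's law: Kᵢ = Pᵢˢᵃᵗ/P = Pᵢˢᵃᵗ/169.7.
  K_1 = 428.2/169.7 = 2.523276, K_2 = 266.4/169.7 = 1.569829, K_3 = 107.4/169.7 = 0.632882, K_4 = 63.0/169.7 = 0.371243
Let β = V/F and solve Σ zᵢ(Kᵢ−1)/(1+β(Kᵢ−1)) = 0.
g(0) = ΣzᵢKᵢ − 1 = 0.5717 and g(1) = 1 − Σzᵢ/Kᵢ = -0.0489, so a root lies in (0, 1).
Newton–Raphson from β = 0.47:
  β = 0.4700: g = 0.22023, g' = -0.5267 → β = 0.8881
  β = 0.8881: g = 0.01355, g' = -0.5228 → β = 0.9141
  β = 0.9141: g = -0.00017, g' = -0.5366 → β = 0.9137
Converged at β = 0.9137.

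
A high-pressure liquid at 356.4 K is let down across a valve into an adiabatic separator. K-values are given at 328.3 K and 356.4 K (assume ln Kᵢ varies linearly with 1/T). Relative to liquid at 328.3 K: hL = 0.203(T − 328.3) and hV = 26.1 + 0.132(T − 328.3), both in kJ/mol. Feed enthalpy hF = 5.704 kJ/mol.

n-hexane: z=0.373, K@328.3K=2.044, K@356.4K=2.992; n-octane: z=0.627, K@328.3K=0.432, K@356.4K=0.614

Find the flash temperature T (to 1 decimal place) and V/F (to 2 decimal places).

T = 333.7 K, V/F = 0.18

Adiabatic flash: solve Rachford–Rice at each trial T, then check hF = ψ·hV(T) + (1−ψ)·hL(T).
  T = 328.3 K: K = (2.044, 0.432), RR gives ψ = 0.056, H_out = 1.465 kJ/mol
  T = 356.4 K: K = (2.992, 0.614), RR gives ψ = 0.652, H_out = 21.410 kJ/mol
  T = 342.4 K: K = (2.494, 0.519), RR gives ψ = 0.356, H_out = 11.796 kJ/mol
  T = 335.4 K: K = (2.264, 0.475), RR gives ψ = 0.214, H_out = 6.924 kJ/mol
  T = 331.9 K: K = (2.154, 0.453), RR gives ψ = 0.139, H_out = 4.325 kJ/mol
  T = 333.6 K: K = (2.207, 0.464), RR gives ψ = 0.176, H_out = 5.606 kJ/mol
Linear interpolation between T = 333.6 (H_out = 5.606) and T = 335.4 (H_out = 6.924) on hF = 5.704 gives T ≈ 333.7 K, at which ψ = 0.18.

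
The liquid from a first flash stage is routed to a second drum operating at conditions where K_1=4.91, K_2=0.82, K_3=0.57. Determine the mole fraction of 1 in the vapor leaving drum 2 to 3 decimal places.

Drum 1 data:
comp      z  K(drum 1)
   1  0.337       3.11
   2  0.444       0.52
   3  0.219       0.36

Drum 1:
Rachford–Rice: g(ψ₁) = Σ zᵢ(Kᵢ−1)/(1+ψ₁(Kᵢ−1)) = 0.
Check two-phase: ΣzᵢKᵢ = 1.358 > 1 and Σzᵢ/Kᵢ = 1.571 > 1, so g(0) = 0.358 > 0 and g(1) = -0.571 < 0.
Newton iteration, ψ₁⁰ = 0.5:
  ψ₁ = 0.500: g = -0.1405, g' = -0.726 → ψ₁ = 0.307
  ψ₁ = 0.307: g = 0.0075, g' = -0.833 → ψ₁ = 0.316
Converged at ψ₁ = 0.316.
Drum-1 compositions:
  1: x = 0.202, y = 0.629
  2: x = 0.523, y = 0.272
  3: x = 0.274, y = 0.099
Drum-2 feed = drum-1 liquid: z₂ = (0.2023, 0.5233, 0.2744).
Drum 2:
Material balance + equilibrium reduce to Σ zᵢ(Kᵢ−1)/(1+ψ₂(Kᵢ−1)) = 0.
Feasibility: ΣzᵢKᵢ = 1.579, Σzᵢ/Kᵢ = 1.161 — both > 1, two phases present.
Iterate (Newton) starting at ψ₂ = 0.34:
  ψ₂ = 0.340: g = 0.1010, g' = -0.659 → ψ₂ = 0.493
  ψ₂ = 0.493: g = 0.0169, g' = -0.463 → ψ₂ = 0.530
  ψ₂ = 0.530: g = 0.0005, g' = -0.434 → ψ₂ = 0.531
Converged at ψ₂ = 0.531.
  1: x = 0.066, y = 0.323
  2: x = 0.579, y = 0.474
  3: x = 0.356, y = 0.203

y_1 (drum 2) = 0.323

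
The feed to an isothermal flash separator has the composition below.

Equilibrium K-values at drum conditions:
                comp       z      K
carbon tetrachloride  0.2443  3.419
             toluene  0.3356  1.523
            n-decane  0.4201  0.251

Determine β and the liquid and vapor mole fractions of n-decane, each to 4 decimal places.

β = 0.3959, x_n-decane = 0.5972, y_n-decane = 0.1499

Material balance + equilibrium reduce to Σ zᵢ(Kᵢ−1)/(1+β(Kᵢ−1)) = 0.
g(0) = ΣzᵢKᵢ − 1 = 0.4518 and g(1) = 1 − Σzᵢ/Kᵢ = -0.9655, so a root lies in (0, 1).
Newton iteration, β⁰ = 0.43:
  β = 0.4300: g = -0.03118, g' = -0.9174 → β = 0.3960
  β = 0.3960: g = -0.00011, g' = -0.9122 → β = 0.3959
Converged at β = 0.3959.
Compositions from xᵢ = zᵢ/(1+β(Kᵢ−1)), yᵢ = Kᵢxᵢ:
  carbon tetrachloride: x = 0.1248, y = 0.4267
  toluene: x = 0.2780, y = 0.4234
  n-decane: x = 0.5972, y = 0.1499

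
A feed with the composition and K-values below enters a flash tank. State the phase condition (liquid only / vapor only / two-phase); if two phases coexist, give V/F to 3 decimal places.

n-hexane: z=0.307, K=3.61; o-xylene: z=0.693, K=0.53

ΣzᵢKᵢ = 1.476; Σzᵢ/Kᵢ = 1.393.
Both exceed 1, so a two-phase solution exists.
Let ψ = V/F and solve Σ zᵢ(Kᵢ−1)/(1+ψ(Kᵢ−1)) = 0.
Binary case is linear: z₁(K₁−1)(1+ψ(K₂−1)) + z₂(K₂−1)(1+ψ(K₁−1)) = 0
⇒ ψ = [z₁(K₁−1)+z₂(K₂−1)] / [−(K₁−1)(K₂−1)] = 0.4756/1.2267 = 0.388

two-phase, V/F = 0.388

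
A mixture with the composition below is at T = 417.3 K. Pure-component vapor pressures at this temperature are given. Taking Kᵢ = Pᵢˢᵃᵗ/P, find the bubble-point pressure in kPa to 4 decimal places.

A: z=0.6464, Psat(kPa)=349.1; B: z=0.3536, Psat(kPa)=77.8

At the bubble point ψ → 0, so ΣzᵢKᵢ = 1 with Kᵢ = Pᵢˢᵃᵗ/P ⇒ P = ΣzᵢPᵢˢᵃᵗ.
P = 0.6464·349.1 + 0.3536·77.8 = 253.1683 kPa

Pbub = 253.1683 kPa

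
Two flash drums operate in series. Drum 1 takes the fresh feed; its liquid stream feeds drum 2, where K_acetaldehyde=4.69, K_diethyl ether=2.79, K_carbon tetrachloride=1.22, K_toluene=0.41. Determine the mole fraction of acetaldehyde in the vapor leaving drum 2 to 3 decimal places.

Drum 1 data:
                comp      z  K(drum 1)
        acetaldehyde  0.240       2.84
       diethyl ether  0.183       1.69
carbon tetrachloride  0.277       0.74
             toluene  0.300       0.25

y_acetaldehyde (drum 2) = 0.220

Drum 1:
Material balance + equilibrium reduce to Σ zᵢ(Kᵢ−1)/(1+ψ₁(Kᵢ−1)) = 0.
Check two-phase: ΣzᵢKᵢ = 1.271 > 1 and Σzᵢ/Kᵢ = 1.767 > 1, so g(0) = 0.271 > 0 and g(1) = -0.767 < 0.
Iterate (Newton) starting at ψ₁ = 0.5:
  ψ₁ = 0.500: g = -0.1189, g' = -0.725 → ψ₁ = 0.336
  ψ₁ = 0.336: g = -0.0044, g' = -0.692 → ψ₁ = 0.330
Converged at ψ₁ = 0.330.
Drum-1 compositions:
  acetaldehyde: x = 0.149, y = 0.424
  diethyl ether: x = 0.149, y = 0.252
  carbon tetrachloride: x = 0.303, y = 0.224
  toluene: x = 0.399, y = 0.100
Drum-2 feed = drum-1 liquid: z₂ = (0.1494, 0.1491, 0.3030, 0.3986).
Drum 2:
Newton–Raphson from ψ₂ = 0.5:
  ψ₂ = 0.500: g = 0.0610, g' = -0.675 → ψ₂ = 0.590
  ψ₂ = 0.590: g = 0.0013, g' = -0.652 → ψ₂ = 0.592
Converged at ψ₂ = 0.592.
  acetaldehyde: x = 0.047, y = 0.220
  diethyl ether: x = 0.072, y = 0.202
  carbon tetrachloride: x = 0.268, y = 0.327
  toluene: x = 0.613, y = 0.251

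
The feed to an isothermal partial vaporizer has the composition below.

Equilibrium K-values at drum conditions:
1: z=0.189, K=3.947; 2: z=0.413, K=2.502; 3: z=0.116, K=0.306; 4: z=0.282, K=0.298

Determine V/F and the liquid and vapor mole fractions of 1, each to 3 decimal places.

Newton–Raphson from V/F = 0.5:
  V/F = 0.500: g = 0.1511, g' = -1.033 → V/F = 0.646
  V/F = 0.646: g = -0.0018, g' = -1.084 → V/F = 0.645
Converged at V/F = 0.645.
Compositions from xᵢ = zᵢ/(1+V/F(Kᵢ−1)), yᵢ = Kᵢxᵢ:
  1: x = 0.065, y = 0.257
  2: x = 0.210, y = 0.525
  3: x = 0.210, y = 0.064
  4: x = 0.515, y = 0.153

V/F = 0.645, x_1 = 0.065, y_1 = 0.257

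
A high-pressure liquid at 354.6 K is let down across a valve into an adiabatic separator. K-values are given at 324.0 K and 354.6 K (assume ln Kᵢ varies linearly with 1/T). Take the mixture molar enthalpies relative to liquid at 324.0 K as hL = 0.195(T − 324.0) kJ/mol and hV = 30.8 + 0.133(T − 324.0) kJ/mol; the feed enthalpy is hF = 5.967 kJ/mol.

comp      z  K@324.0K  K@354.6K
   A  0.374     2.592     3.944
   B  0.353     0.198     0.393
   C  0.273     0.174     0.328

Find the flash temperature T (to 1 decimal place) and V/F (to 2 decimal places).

T = 331.4 K, V/F = 0.15

Adiabatic flash: solve Rachford–Rice at each trial T, then check hF = ψ·hV(T) + (1−ψ)·hL(T).
  T = 324.0 K: K = (2.592, 0.198, 0.174), RR gives ψ = 0.067, H_out = 2.067 kJ/mol
  T = 354.6 K: K = (3.944, 0.393, 0.328), RR gives ψ = 0.376, H_out = 16.821 kJ/mol
  T = 339.3 K: K = (3.228, 0.283, 0.242), RR gives ψ = 0.228, H_out = 9.791 kJ/mol
  T = 331.6 K: K = (2.898, 0.238, 0.206), RR gives ψ = 0.152, H_out = 6.089 kJ/mol
  T = 327.8 K: K = (2.742, 0.217, 0.189), RR gives ψ = 0.111, H_out = 4.139 kJ/mol
  T = 329.7 K: K = (2.819, 0.227, 0.198), RR gives ψ = 0.132, H_out = 5.127 kJ/mol
Linear interpolation between T = 329.7 (H_out = 5.127) and T = 331.6 (H_out = 6.089) on hF = 5.967 gives T ≈ 331.4 K, at which ψ = 0.15.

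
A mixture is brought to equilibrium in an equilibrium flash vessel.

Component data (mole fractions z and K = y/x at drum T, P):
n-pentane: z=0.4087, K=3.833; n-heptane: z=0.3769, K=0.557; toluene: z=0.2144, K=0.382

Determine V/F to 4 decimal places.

Material balance + equilibrium reduce to Σ zᵢ(Kᵢ−1)/(1+V/F(Kᵢ−1)) = 0.
Feasibility: ΣzᵢKᵢ = 1.8584, Σzᵢ/Kᵢ = 1.3445 — both > 1, two phases present.
Newton iteration, V/F⁰ = 0.5:
  V/F = 0.5000: g = 0.07292, g' = -0.8553 → V/F = 0.5853
  V/F = 0.5853: g = 0.00261, g' = -0.8001 → V/F = 0.5885
Converged at V/F = 0.5885.

V/F = 0.5885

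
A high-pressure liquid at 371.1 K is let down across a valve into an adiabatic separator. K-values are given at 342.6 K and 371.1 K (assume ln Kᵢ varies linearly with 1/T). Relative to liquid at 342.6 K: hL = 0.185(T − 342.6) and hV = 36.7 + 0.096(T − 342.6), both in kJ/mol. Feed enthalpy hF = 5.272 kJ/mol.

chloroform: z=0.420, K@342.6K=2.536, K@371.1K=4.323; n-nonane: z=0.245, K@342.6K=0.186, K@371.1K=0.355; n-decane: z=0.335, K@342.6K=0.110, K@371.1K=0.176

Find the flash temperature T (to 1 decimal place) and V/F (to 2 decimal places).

Adiabatic flash: solve Rachford–Rice at each trial T, then check hF = ψ·hV(T) + (1−ψ)·hL(T).
  T = 342.6 K: K = (2.536, 0.186, 0.110), RR gives ψ = 0.112, H_out = 4.105 kJ/mol
  T = 371.1 K: K = (4.323, 0.355, 0.176), RR gives ψ = 0.384, H_out = 18.377 kJ/mol
  T = 356.9 K: K = (3.350, 0.261, 0.141), RR gives ψ = 0.272, H_out = 12.271 kJ/mol
  T = 349.8 K: K = (2.926, 0.221, 0.125), RR gives ψ = 0.202, H_out = 8.608 kJ/mol
  T = 346.2 K: K = (2.726, 0.203, 0.117), RR gives ψ = 0.160, H_out = 6.483 kJ/mol
  T = 344.4 K: K = (2.630, 0.194, 0.114), RR gives ψ = 0.137, H_out = 5.330 kJ/mol
Linear interpolation between T = 342.6 (H_out = 4.105) and T = 344.4 (H_out = 5.330) on hF = 5.272 gives T ≈ 344.3 K, at which ψ = 0.14.

T = 344.3 K, V/F = 0.14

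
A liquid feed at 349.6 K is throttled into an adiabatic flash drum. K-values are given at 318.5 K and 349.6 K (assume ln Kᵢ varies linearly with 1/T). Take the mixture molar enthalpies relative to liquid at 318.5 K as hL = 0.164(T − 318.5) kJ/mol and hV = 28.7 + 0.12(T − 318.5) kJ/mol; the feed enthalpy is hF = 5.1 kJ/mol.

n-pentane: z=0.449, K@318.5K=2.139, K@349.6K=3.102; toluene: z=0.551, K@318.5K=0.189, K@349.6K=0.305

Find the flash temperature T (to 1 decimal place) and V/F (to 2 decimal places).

Adiabatic flash: solve Rachford–Rice at each trial T, then check hF = ψ·hV(T) + (1−ψ)·hL(T).
  T = 318.5 K: K = (2.139, 0.189), RR gives ψ = 0.070, H_out = 2.006 kJ/mol
  T = 349.6 K: K = (3.102, 0.305), RR gives ψ = 0.384, H_out = 15.593 kJ/mol
  T = 334.1 K: K = (2.600, 0.243), RR gives ψ = 0.249, H_out = 9.525 kJ/mol
  T = 326.3 K: K = (2.364, 0.215), RR gives ψ = 0.168, H_out = 6.040 kJ/mol
  T = 322.4 K: K = (2.250, 0.202), RR gives ψ = 0.122, H_out = 4.109 kJ/mol
  T = 324.4 K: K = (2.308, 0.208), RR gives ψ = 0.146, H_out = 5.118 kJ/mol
Linear interpolation between T = 322.4 (H_out = 4.109) and T = 324.4 (H_out = 5.118) on hF = 5.1 gives T ≈ 324.4 K, at which ψ = 0.15.

T = 324.4 K, V/F = 0.15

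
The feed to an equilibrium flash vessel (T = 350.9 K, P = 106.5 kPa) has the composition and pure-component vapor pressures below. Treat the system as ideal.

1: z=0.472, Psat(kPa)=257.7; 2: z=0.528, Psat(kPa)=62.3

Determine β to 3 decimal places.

β = 0.765

Raoult's law: Kᵢ = Pᵢˢᵃᵗ/P = Pᵢˢᵃᵗ/106.5.
  K_1 = 257.7/106.5 = 2.41972, K_2 = 62.3/106.5 = 0.58498
Rachford–Rice: g(β) = Σ zᵢ(Kᵢ−1)/(1+β(Kᵢ−1)) = 0.
Check two-phase: ΣzᵢKᵢ = 1.451 > 1 and Σzᵢ/Kᵢ = 1.098 > 1, so g(0) = 0.451 > 0 and g(1) = -0.098 < 0.
Binary case is linear: z₁(K₁−1)(1+β(K₂−1)) + z₂(K₂−1)(1+β(K₁−1)) = 0
⇒ β = [z₁(K₁−1)+z₂(K₂−1)] / [−(K₁−1)(K₂−1)] = 0.4510/0.5892 = 0.765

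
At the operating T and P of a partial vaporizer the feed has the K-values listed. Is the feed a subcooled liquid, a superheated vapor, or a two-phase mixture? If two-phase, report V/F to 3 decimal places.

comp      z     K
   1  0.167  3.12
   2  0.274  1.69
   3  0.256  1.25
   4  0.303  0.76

superheated vapor

ΣzᵢKᵢ = 1.534; Σzᵢ/Kᵢ = 0.819.
Since Σzᵢ/Kᵢ < 1 the mixture is above its dew point — single vapor phase.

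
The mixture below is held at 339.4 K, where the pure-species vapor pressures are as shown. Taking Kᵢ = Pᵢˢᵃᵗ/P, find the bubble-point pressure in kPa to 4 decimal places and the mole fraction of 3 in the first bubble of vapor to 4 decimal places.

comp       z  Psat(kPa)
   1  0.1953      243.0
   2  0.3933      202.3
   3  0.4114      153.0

Pbub = 189.9667 kPa, y_3 = 0.3313

At the bubble point ψ → 0, so ΣzᵢKᵢ = 1 with Kᵢ = Pᵢˢᵃᵗ/P ⇒ P = ΣzᵢPᵢˢᵃᵗ.
P = 0.1953·243.0 + 0.3933·202.3 + 0.4114·153.0 = 189.9667 kPa
yᵢ = zᵢPᵢˢᵃᵗ/P ⇒ y_3 = 0.4114·153.0/189.9667 = 0.3313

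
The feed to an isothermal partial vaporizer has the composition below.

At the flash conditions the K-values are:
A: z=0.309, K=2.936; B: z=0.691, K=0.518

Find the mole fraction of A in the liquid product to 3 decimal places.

Material balance + equilibrium reduce to Σ zᵢ(Kᵢ−1)/(1+ψ(Kᵢ−1)) = 0.
Feasibility: ΣzᵢKᵢ = 1.265, Σzᵢ/Kᵢ = 1.439 — both > 1, two phases present.
Newton–Raphson from ψ = 0.6:
  ψ = 0.600: g = -0.1918, g' = -0.566 → ψ = 0.261
  ψ = 0.261: g = 0.0165, g' = -0.721 → ψ = 0.284
Converged at ψ = 0.284.
Compositions from xᵢ = zᵢ/(1+ψ(Kᵢ−1)), yᵢ = Kᵢxᵢ:
  A: x = 0.199, y = 0.585
  B: x = 0.801, y = 0.415

x_A = 0.199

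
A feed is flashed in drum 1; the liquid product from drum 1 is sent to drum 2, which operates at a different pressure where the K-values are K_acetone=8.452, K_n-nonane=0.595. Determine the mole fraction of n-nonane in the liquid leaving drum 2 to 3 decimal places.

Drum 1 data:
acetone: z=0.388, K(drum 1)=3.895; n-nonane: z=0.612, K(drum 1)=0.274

Drum 1:
Rachford–Rice: g(ψ₁) = Σ zᵢ(Kᵢ−1)/(1+ψ₁(Kᵢ−1)) = 0.
Check two-phase: ΣzᵢKᵢ = 1.679 > 1 and Σzᵢ/Kᵢ = 2.333 > 1, so g(0) = 0.679 > 0 and g(1) = -1.333 < 0.
Iterate (Newton) starting at ψ₁ = 0.5:
  ψ₁ = 0.500: g = -0.2386, g' = -1.338 → ψ₁ = 0.322
  ψ₁ = 0.322: g = 0.0019, g' = -1.421 → ψ₁ = 0.323
Converged at ψ₁ = 0.323.
Drum-1 compositions:
  acetone: x = 0.200, y = 0.781
  n-nonane: x = 0.800, y = 0.219
Drum-2 feed = drum-1 liquid: z₂ = (0.2005, 0.7995).
Drum 2:
Let ψ₂ = V/F and solve Σ zᵢ(Kᵢ−1)/(1+ψ₂(Kᵢ−1)) = 0.
g(0) = ΣzᵢKᵢ − 1 = 1.170 and g(1) = 1 − Σzᵢ/Kᵢ = -0.367, so a root lies in (0, 1).
Iterate (Newton) starting at ψ₂ = 0.5:
  ψ₂ = 0.500: g = -0.0899, g' = -0.705 → ψ₂ = 0.372
  ψ₂ = 0.372: g = 0.0144, g' = -0.963 → ψ₂ = 0.387
  ψ₂ = 0.387: g = 0.0003, g' = -0.921 → ψ₂ = 0.388
Converged at ψ₂ = 0.388.
  acetone: x = 0.052, y = 0.436
  n-nonane: x = 0.948, y = 0.564

x_n-nonane (drum 2) = 0.948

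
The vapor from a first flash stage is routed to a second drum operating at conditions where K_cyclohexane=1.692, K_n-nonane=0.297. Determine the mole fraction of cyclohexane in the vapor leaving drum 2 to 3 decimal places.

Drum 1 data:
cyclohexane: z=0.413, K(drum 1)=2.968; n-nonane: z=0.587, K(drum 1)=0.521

y_cyclohexane (drum 2) = 0.853

Drum 1:
Rachford–Rice: g(ψ₁) = Σ zᵢ(Kᵢ−1)/(1+ψ₁(Kᵢ−1)) = 0.
g(0) = ΣzᵢKᵢ − 1 = 0.532 and g(1) = 1 − Σzᵢ/Kᵢ = -0.266, so a root lies in (0, 1).
Binary case is linear: z₁(K₁−1)(1+ψ₁(K₂−1)) + z₂(K₂−1)(1+ψ₁(K₁−1)) = 0
⇒ ψ₁ = [z₁(K₁−1)+z₂(K₂−1)] / [−(K₁−1)(K₂−1)] = 0.5316/0.9427 = 0.564
Drum-1 compositions:
  cyclohexane: x = 0.196, y = 0.581
  n-nonane: x = 0.804, y = 0.419
Drum-2 feed = drum-1 vapor: z₂ = (0.5810, 0.4190).
Drum 2:
Material balance + equilibrium reduce to Σ zᵢ(Kᵢ−1)/(1+ψ₂(Kᵢ−1)) = 0.
g(0) = ΣzᵢKᵢ − 1 = 0.107 and g(1) = 1 − Σzᵢ/Kᵢ = -0.754, so a root lies in (0, 1).
Binary case is linear: z₁(K₁−1)(1+ψ₂(K₂−1)) + z₂(K₂−1)(1+ψ₂(K₁−1)) = 0
⇒ ψ₂ = [z₁(K₁−1)+z₂(K₂−1)] / [−(K₁−1)(K₂−1)] = 0.1075/0.4865 = 0.221
  cyclohexane: x = 0.504, y = 0.853
  n-nonane: x = 0.496, y = 0.147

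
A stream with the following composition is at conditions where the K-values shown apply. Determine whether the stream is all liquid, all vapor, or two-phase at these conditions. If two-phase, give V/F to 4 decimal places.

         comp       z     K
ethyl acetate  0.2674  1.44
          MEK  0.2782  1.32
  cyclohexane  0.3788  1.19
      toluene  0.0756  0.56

all vapor

ΣzᵢKᵢ = 1.2454; Σzᵢ/Kᵢ = 0.8498.
Since Σzᵢ/Kᵢ < 1 the mixture is above its dew point — single vapor phase.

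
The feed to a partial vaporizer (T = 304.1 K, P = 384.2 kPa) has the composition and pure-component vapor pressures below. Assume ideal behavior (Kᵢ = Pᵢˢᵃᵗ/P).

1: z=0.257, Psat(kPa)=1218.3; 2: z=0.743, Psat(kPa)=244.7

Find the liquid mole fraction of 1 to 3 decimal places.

x_1 = 0.143

Raoult's law: Kᵢ = Pᵢˢᵃᵗ/P = Pᵢˢᵃᵗ/384.2.
  K_1 = 1218.3/384.2 = 3.17100, K_2 = 244.7/384.2 = 0.63691
Iterate (Newton) starting at V/F = 0.58:
  V/F = 0.580: g = -0.0948, g' = -0.395 → V/F = 0.340
  V/F = 0.340: g = 0.0134, g' = -0.529 → V/F = 0.365
  V/F = 0.365: g = 0.0003, g' = -0.507 → V/F = 0.366
Converged at V/F = 0.366.
Compositions from xᵢ = zᵢ/(1+V/F(Kᵢ−1)), yᵢ = Kᵢxᵢ:
  1: x = 0.143, y = 0.454
  2: x = 0.857, y = 0.546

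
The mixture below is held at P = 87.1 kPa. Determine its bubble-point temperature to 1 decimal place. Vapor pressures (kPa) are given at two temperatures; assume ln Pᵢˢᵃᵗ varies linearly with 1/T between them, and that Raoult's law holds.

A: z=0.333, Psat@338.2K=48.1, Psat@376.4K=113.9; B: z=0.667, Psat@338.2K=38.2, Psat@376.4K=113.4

T = 365.6 K

Bubble-point temperature: ΣzᵢPᵢˢᵃᵗ(T) = P. Interpolate ln Pᵢˢᵃᵗ = aᵢ + bᵢ/T.
  T = 338.2 K: ΣzᵢPᵢˢᵃᵗ = 41.50 kPa
  T = 376.4 K: ΣzᵢPᵢˢᵃᵗ = 113.57 kPa
  T = 357.3 K: ΣzᵢPᵢˢᵃᵗ = 70.42 kPa
  T = 366.9 K: ΣzᵢPᵢˢᵃᵗ = 90.07 kPa
  T = 362.1 K: ΣzᵢPᵢˢᵃᵗ = 79.76 kPa
  T = 364.5 K: ΣzᵢPᵢˢᵃᵗ = 84.79 kPa
Interpolating between 364.5 K and 366.9 K gives T ≈ 365.6 K.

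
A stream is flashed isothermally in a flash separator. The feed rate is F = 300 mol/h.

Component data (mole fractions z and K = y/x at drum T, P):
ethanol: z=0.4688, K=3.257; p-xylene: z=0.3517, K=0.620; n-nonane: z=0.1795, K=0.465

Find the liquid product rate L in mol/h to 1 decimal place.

Let β = V/F and solve Σ zᵢ(Kᵢ−1)/(1+β(Kᵢ−1)) = 0.
Feasibility: ΣzᵢKᵢ = 1.8284, Σzᵢ/Kᵢ = 1.0972 — both > 1, two phases present.
Newton–Raphson from β = 0.5:
  β = 0.5000: g = 0.20100, g' = -0.7003 → β = 0.7870
  β = 0.7870: g = 0.02456, g' = -0.5665 → β = 0.8304
  β = 0.8304: g = 0.00007, g' = -0.5638 → β = 0.8305
Converged at β = 0.8305.
Then V = β·F = 0.8305·300 = 249.2 mol/h and L = F − V = 50.8 mol/h.

L = 50.8 mol/h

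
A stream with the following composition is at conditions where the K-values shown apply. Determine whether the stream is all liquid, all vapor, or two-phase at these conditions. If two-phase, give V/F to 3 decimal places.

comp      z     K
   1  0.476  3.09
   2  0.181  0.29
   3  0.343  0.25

ΣzᵢKᵢ = 1.609; Σzᵢ/Kᵢ = 2.150.
Both exceed 1, so a two-phase solution exists.
Let ψ = V/F and solve Σ zᵢ(Kᵢ−1)/(1+ψ(Kᵢ−1)) = 0.
Newton–Raphson from ψ = 0.5:
  ψ = 0.500: g = -0.1244, g' = -1.210 → ψ = 0.397
  ψ = 0.397: g = -0.0019, g' = -1.189 → ψ = 0.396
Converged at ψ = 0.396.

two-phase, V/F = 0.396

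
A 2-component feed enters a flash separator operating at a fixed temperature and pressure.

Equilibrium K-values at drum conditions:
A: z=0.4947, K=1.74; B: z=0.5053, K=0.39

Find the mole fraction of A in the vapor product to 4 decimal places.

Rachford–Rice: g(ψ) = Σ zᵢ(Kᵢ−1)/(1+ψ(Kᵢ−1)) = 0.
g(0) = ΣzᵢKᵢ − 1 = 0.0578 and g(1) = 1 − Σzᵢ/Kᵢ = -0.5800, so a root lies in (0, 1).
Binary case is linear: z₁(K₁−1)(1+ψ(K₂−1)) + z₂(K₂−1)(1+ψ(K₁−1)) = 0
⇒ ψ = [z₁(K₁−1)+z₂(K₂−1)] / [−(K₁−1)(K₂−1)] = 0.05784/0.45140 = 0.1281
Compositions from xᵢ = zᵢ/(1+ψ(Kᵢ−1)), yᵢ = Kᵢxᵢ:
  A: x = 0.4519, y = 0.7862
  B: x = 0.5481, y = 0.2138

y_A = 0.7862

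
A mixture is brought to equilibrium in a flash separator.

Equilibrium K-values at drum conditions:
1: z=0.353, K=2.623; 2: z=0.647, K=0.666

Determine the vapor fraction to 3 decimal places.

Material balance + equilibrium reduce to Σ zᵢ(Kᵢ−1)/(1+ψ(Kᵢ−1)) = 0.
Check two-phase: ΣzᵢKᵢ = 1.357 > 1 and Σzᵢ/Kᵢ = 1.106 > 1, so g(0) = 0.357 > 0 and g(1) = -0.106 < 0.
Newton–Raphson from ψ = 0.56:
  ψ = 0.560: g = 0.0343, g' = -0.364 → ψ = 0.654
  ψ = 0.654: g = 0.0014, g' = -0.337 → ψ = 0.658
Converged at ψ = 0.658.

ψ = 0.658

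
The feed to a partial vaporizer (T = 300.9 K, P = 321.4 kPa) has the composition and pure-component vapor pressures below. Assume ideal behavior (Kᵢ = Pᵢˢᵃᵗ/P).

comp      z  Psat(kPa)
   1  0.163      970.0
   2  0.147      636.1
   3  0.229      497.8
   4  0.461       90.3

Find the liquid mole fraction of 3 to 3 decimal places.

Raoult's law: Kᵢ = Pᵢˢᵃᵗ/P = Pᵢˢᵃᵗ/321.4.
  K_1 = 970.0/321.4 = 3.01805, K_2 = 636.1/321.4 = 1.97915, K_3 = 497.8/321.4 = 1.54885, K_4 = 90.3/321.4 = 0.28096
Material balance + equilibrium reduce to Σ zᵢ(Kᵢ−1)/(1+ψ(Kᵢ−1)) = 0.
Feasibility: ΣzᵢKᵢ = 1.267, Σzᵢ/Kᵢ = 1.917 — both > 1, two phases present.
Newton iteration, ψ⁰ = 0.5:
  ψ = 0.500: g = -0.1586, g' = -0.851 → ψ = 0.314
  ψ = 0.314: g = -0.0093, g' = -0.779 → ψ = 0.302
Converged at ψ = 0.302.
Compositions from xᵢ = zᵢ/(1+ψ(Kᵢ−1)), yᵢ = Kᵢxᵢ:
  1: x = 0.101, y = 0.306
  2: x = 0.113, y = 0.225
  3: x = 0.196, y = 0.304
  4: x = 0.589, y = 0.165

x_3 = 0.196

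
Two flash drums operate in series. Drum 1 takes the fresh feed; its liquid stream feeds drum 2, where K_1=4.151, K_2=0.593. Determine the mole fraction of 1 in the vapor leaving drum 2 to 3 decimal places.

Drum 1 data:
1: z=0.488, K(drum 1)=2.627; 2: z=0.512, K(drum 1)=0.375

y_1 (drum 2) = 0.475

Drum 1:
Let ψ₁ = V/F and solve Σ zᵢ(Kᵢ−1)/(1+ψ₁(Kᵢ−1)) = 0.
Feasibility: ΣzᵢKᵢ = 1.474, Σzᵢ/Kᵢ = 1.551 — both > 1, two phases present.
Iterate (Newton) starting at ψ₁ = 0.59:
  ψ₁ = 0.590: g = -0.1018, g' = -0.838 → ψ₁ = 0.469
  ψ₁ = 0.469: g = -0.0020, g' = -0.816 → ψ₁ = 0.466
Converged at ψ₁ = 0.466.
Drum-1 compositions:
  1: x = 0.278, y = 0.729
  2: x = 0.722, y = 0.271
Drum-2 feed = drum-1 liquid: z₂ = (0.2775, 0.7225).
Drum 2:
Newton–Raphson from ψ₂ = 0.6:
  ψ₂ = 0.600: g = -0.0865, g' = -0.539 → ψ₂ = 0.440
  ψ₂ = 0.440: g = 0.0085, g' = -0.662 → ψ₂ = 0.452
  ψ₂ = 0.452: g = 0.0001, g' = -0.648 → ψ₂ = 0.453
Converged at ψ₂ = 0.453.
  1: x = 0.114, y = 0.475
  2: x = 0.886, y = 0.525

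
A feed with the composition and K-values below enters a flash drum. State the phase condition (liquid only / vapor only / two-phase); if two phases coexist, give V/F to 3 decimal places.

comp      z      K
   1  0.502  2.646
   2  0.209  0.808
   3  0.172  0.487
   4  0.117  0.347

two-phase, V/F = 0.799

ΣzᵢKᵢ = 1.622; Σzᵢ/Kᵢ = 1.139.
Both exceed 1, so a two-phase solution exists.
Let ψ = V/F and solve Σ zᵢ(Kᵢ−1)/(1+ψ(Kᵢ−1)) = 0.
Iterate (Newton) starting at ψ = 0.5:
  ψ = 0.500: g = 0.1768, g' = -0.611 → ψ = 0.790
  ψ = 0.790: g = 0.0060, g' = -0.608 → ψ = 0.799
Converged at ψ = 0.799.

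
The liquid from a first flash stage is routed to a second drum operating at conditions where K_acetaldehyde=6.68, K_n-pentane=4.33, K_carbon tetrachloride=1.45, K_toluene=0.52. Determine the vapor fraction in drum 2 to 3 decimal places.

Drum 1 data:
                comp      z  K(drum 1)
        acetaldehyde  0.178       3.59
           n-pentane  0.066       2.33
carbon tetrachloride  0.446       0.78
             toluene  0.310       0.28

V/F (drum 2) = 0.879

Drum 1:
Rachford–Rice: g(ψ₁) = Σ zᵢ(Kᵢ−1)/(1+ψ₁(Kᵢ−1)) = 0.
Feasibility: ΣzᵢKᵢ = 1.227, Σzᵢ/Kᵢ = 1.757 — both > 1, two phases present.
Iterate (Newton) starting at ψ₁ = 0.57:
  ψ₁ = 0.570: g = -0.2546, g' = -0.723 → ψ₁ = 0.218
  ψ₁ = 0.218: g = -0.0049, g' = -0.808 → ψ₁ = 0.212
Converged at ψ₁ = 0.212.
Drum-1 compositions:
  acetaldehyde: x = 0.115, y = 0.413
  n-pentane: x = 0.051, y = 0.120
  carbon tetrachloride: x = 0.468, y = 0.365
  toluene: x = 0.366, y = 0.102
Drum-2 feed = drum-1 liquid: z₂ = (0.1150, 0.0515, 0.4678, 0.3657).
Drum 2:
Iterate (Newton) starting at ψ₂ = 0.5:
  ψ₂ = 0.500: g = 0.1752, g' = -0.541 → ψ₂ = 0.824
  ψ₂ = 0.824: g = 0.0239, g' = -0.437 → ψ₂ = 0.879
Converged at ψ₂ = 0.879.
  acetaldehyde: x = 0.019, y = 0.128
  n-pentane: x = 0.013, y = 0.057
  carbon tetrachloride: x = 0.335, y = 0.486
  toluene: x = 0.632, y = 0.329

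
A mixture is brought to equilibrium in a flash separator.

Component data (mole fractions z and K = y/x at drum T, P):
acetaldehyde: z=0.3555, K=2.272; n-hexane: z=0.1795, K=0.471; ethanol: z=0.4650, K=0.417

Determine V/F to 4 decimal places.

V/F = 0.1192

Rachford–Rice: g(V/F) = Σ zᵢ(Kᵢ−1)/(1+V/F(Kᵢ−1)) = 0.
Feasibility: ΣzᵢKᵢ = 1.0861, Σzᵢ/Kᵢ = 1.6527 — both > 1, two phases present.
Newton iteration, V/F⁰ = 0.5:
  V/F = 0.5000: g = -0.23533, g' = -0.6226 → V/F = 0.1220
  V/F = 0.1220: g = -0.00193, g' = -0.6716 → V/F = 0.1192
Converged at V/F = 0.1192.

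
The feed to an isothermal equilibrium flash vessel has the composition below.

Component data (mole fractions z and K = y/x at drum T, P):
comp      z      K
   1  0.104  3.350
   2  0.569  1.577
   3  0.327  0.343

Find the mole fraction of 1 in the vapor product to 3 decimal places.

Material balance + equilibrium reduce to Σ zᵢ(Kᵢ−1)/(1+V/F(Kᵢ−1)) = 0.
Feasibility: ΣzᵢKᵢ = 1.358, Σzᵢ/Kᵢ = 1.345 — both > 1, two phases present.
Iterate (Newton) starting at V/F = 0.54:
  V/F = 0.540: g = 0.0251, g' = -0.561 → V/F = 0.585
  V/F = 0.585: g = -0.0004, g' = -0.580 → V/F = 0.584
Converged at V/F = 0.584.
Compositions from xᵢ = zᵢ/(1+V/F(Kᵢ−1)), yᵢ = Kᵢxᵢ:
  1: x = 0.044, y = 0.147
  2: x = 0.426, y = 0.671
  3: x = 0.531, y = 0.182

y_1 = 0.147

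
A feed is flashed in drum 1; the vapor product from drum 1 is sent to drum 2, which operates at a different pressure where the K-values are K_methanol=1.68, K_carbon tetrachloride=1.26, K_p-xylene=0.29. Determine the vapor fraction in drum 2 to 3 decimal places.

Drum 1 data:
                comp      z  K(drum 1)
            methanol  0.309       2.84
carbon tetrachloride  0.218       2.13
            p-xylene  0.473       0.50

Drum 1:
Iterate (Newton) starting at ψ₁ = 0.44:
  ψ₁ = 0.440: g = 0.1755, g' = -0.638 → ψ₁ = 0.715
  ψ₁ = 0.715: g = 0.0136, g' = -0.567 → ψ₁ = 0.739
Converged at ψ₁ = 0.739.
Drum-1 compositions:
  methanol: x = 0.131, y = 0.372
  carbon tetrachloride: x = 0.119, y = 0.253
  p-xylene: x = 0.750, y = 0.375
Drum-2 feed = drum-1 vapor: z₂ = (0.3718, 0.2530, 0.3751).
Drum 2:
Material balance + equilibrium reduce to Σ zᵢ(Kᵢ−1)/(1+ψ₂(Kᵢ−1)) = 0.
Feasibility: ΣzᵢKᵢ = 1.052, Σzᵢ/Kᵢ = 1.716 — both > 1, two phases present.
Iterate (Newton) starting at ψ₂ = 0.5:
  ψ₂ = 0.500: g = -0.1660, g' = -0.564 → ψ₂ = 0.205
  ψ₂ = 0.205: g = -0.0275, g' = -0.407 → ψ₂ = 0.138
  ψ₂ = 0.138: g = -0.0005, g' = -0.392 → ψ₂ = 0.136
Converged at ψ₂ = 0.136.
  methanol: x = 0.340, y = 0.572
  carbon tetrachloride: x = 0.244, y = 0.308
  p-xylene: x = 0.415, y = 0.120

V/F (drum 2) = 0.136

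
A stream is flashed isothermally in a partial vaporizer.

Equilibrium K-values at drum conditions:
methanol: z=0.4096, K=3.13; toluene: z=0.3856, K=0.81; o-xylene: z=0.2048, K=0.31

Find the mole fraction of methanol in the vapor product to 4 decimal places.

Newton–Raphson from ψ = 0.5:
  ψ = 0.5000: g = 0.12579, g' = -0.6801 → ψ = 0.6850
  ψ = 0.6850: g = 0.00261, g' = -0.6763 → ψ = 0.6888
Converged at ψ = 0.6888.
Compositions from xᵢ = zᵢ/(1+ψ(Kᵢ−1)), yᵢ = Kᵢxᵢ:
  methanol: x = 0.1660, y = 0.5196
  toluene: x = 0.4437, y = 0.3594
  o-xylene: x = 0.3903, y = 0.1210

y_methanol = 0.5196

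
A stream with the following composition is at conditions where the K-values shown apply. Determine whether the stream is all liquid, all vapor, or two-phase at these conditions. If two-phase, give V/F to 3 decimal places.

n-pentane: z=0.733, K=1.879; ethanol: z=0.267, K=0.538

ΣzᵢKᵢ = 1.521; Σzᵢ/Kᵢ = 0.886.
Since Σzᵢ/Kᵢ < 1 the mixture is above its dew point — single vapor phase.

all vapor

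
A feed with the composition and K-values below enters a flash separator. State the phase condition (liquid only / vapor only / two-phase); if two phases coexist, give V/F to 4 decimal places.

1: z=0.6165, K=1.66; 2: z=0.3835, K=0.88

ΣzᵢKᵢ = 1.3609; Σzᵢ/Kᵢ = 0.8072.
Since Σzᵢ/Kᵢ < 1 the mixture is above its dew point — single vapor phase.

vapor only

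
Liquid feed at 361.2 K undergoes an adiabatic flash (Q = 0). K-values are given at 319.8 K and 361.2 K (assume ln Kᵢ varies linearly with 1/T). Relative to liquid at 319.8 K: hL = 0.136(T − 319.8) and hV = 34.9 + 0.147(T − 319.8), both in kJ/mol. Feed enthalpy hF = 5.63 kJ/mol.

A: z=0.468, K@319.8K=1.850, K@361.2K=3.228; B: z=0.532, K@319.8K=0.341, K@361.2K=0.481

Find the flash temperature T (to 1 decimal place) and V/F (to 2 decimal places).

T = 322.7 K, V/F = 0.15

Adiabatic flash: solve Rachford–Rice at each trial T, then check hF = ψ·hV(T) + (1−ψ)·hL(T).
  T = 319.8 K: K = (1.850, 0.341), RR gives ψ = 0.084, H_out = 2.942 kJ/mol
  T = 361.2 K: K = (3.228, 0.481), RR gives ψ = 0.663, H_out = 29.069 kJ/mol
  T = 340.5 K: K = (2.485, 0.409), RR gives ψ = 0.434, H_out = 18.063 kJ/mol
  T = 330.1 K: K = (2.153, 0.374), RR gives ψ = 0.287, H_out = 11.437 kJ/mol
  T = 325.0 K: K = (1.999, 0.358), RR gives ψ = 0.196, H_out = 7.574 kJ/mol
  T = 322.4 K: K = (1.924, 0.349), RR gives ψ = 0.143, H_out = 5.365 kJ/mol
  T = 323.7 K: K = (1.961, 0.354), RR gives ψ = 0.171, H_out = 6.493 kJ/mol
Linear interpolation between T = 322.4 (H_out = 5.365) and T = 323.7 (H_out = 6.493) on hF = 5.63 gives T ≈ 322.7 K, at which ψ = 0.15.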